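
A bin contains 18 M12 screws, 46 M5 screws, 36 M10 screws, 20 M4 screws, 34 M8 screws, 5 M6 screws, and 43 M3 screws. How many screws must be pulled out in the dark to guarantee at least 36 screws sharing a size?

183

In the worst case we take at most 35 of each size, but all 18 M12, all 20 M4, all 34 M8, and all 5 M6 (fewer than 35), giving 18 + 35 + 35 + 20 + 34 + 5 + 35 = 182.
One more screw then forces some size to 36, so 182 + 1 = 183.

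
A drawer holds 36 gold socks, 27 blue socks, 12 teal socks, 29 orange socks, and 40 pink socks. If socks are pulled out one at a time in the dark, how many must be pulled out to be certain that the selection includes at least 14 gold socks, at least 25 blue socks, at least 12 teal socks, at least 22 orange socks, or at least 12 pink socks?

81

The worst case stops just short of every target: 13 gold, 24 blue, 11 teal, 21 orange, 11 pink — 13 + 24 + 11 + 21 + 11 = 80 socks.
One more sock must push some color to its target, so 80 + 1 = 81.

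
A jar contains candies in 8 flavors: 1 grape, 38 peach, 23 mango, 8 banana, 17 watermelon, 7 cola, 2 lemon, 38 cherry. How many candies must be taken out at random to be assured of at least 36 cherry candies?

The worst case draws every non-cherry candy first: 1 + 38 + 23 + 8 + 17 + 7 + 2 = 96.
The next 36 draws are then forced to be cherry, giving 96 + 36 = 132.

132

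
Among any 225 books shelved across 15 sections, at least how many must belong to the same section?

15

The 225 books fall into 15 sections.
If each of the 15 sections held at most 14, the total would be at most 15 × 14 = 210 < 225, a contradiction.
So at least one holds ⌈225/15⌉ = 15.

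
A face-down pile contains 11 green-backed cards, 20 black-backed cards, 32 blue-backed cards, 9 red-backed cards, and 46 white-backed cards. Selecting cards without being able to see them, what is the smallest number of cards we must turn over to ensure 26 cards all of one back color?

91

In the worst case we take at most 25 of each back color, but all 11 green-backed, all 20 black-backed, and all 9 red-backed (fewer than 25), giving 11 + 20 + 25 + 9 + 25 = 90.
One more card then forces some back color to 26, so 90 + 1 = 91.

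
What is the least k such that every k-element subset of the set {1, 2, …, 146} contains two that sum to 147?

74

Partition {1, …, 146} into 73 pairs: {1,146}, {2,145}, …, {73,74}.
Choosing 73 integers — say the integers 1 through 73 — takes one from each pair and avoids the property.
Choosing 74 forces two into the same pair by pigeonhole, and those sum to 147. So 74.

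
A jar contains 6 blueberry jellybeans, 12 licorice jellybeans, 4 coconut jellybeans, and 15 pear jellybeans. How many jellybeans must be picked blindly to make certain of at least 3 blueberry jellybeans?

The worst case draws every non-blueberry jellybean first: 12 + 4 + 15 = 31.
The next 3 draws are then forced to be blueberry, giving 31 + 3 = 34.

34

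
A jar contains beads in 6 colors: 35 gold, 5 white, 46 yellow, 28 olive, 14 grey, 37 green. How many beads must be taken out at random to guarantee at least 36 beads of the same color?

In the worst case we take at most 35 of each color, but all 5 white, all 28 olive, and all 14 grey (fewer than 35), giving 35 + 5 + 35 + 28 + 14 + 35 = 152.
One more bead then forces some color to 36, so 152 + 1 = 153.

153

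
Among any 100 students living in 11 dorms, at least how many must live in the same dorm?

10

The 100 students fall into 11 dorms.
If each of the 11 dorms held at most 9, the total would be at most 11 × 9 = 99 < 100, a contradiction.
So at least one holds ⌈100/11⌉ = 10.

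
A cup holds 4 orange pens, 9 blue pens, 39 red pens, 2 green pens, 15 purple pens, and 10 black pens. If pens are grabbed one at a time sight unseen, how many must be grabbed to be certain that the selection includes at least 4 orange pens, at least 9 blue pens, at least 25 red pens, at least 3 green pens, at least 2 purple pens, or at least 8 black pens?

Each of the 6 ink colors has its own threshold; avoid all of them simultaneously.
The worst case stops just short of every target: 3 orange, 8 blue, 24 red, 2 green, 1 purple, 7 black — 3 + 8 + 24 + 2 + 1 + 7 = 45 pens.
One more pen must push some ink color to its target, so 45 + 1 = 46.

46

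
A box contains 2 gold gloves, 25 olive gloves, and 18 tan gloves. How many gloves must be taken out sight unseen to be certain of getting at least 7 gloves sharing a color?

15

Treat the 3 colors as pigeonholes.
In the worst case we take at most 6 of each color, but all 2 gold (fewer than 6), giving 2 + 6 + 6 = 14.
One more glove then forces some color to 7, so 14 + 1 = 15.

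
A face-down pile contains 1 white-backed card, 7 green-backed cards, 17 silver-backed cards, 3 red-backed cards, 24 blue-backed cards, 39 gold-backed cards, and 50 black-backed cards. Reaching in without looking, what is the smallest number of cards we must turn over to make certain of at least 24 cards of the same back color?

98

In the worst case we take at most 23 of each back color, but all 1 white-backed, all 7 green-backed, all 17 silver-backed, and all 3 red-backed (fewer than 23), giving 1 + 7 + 17 + 3 + 23 + 23 + 23 = 97.
One more card then forces some back color to 24, so 97 + 1 = 98.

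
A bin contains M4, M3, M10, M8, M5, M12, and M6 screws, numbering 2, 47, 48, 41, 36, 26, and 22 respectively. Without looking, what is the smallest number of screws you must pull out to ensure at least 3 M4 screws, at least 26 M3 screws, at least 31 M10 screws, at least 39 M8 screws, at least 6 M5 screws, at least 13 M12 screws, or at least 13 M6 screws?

Each of the 7 sizes has its own threshold; avoid all of them simultaneously.
The worst case stops just short of every target: 2 M4, 25 M3, 30 M10, 38 M8, 5 M5, 12 M12, 12 M6 — 2 + 25 + 30 + 38 + 5 + 12 + 12 = 124 screws.
One more screw must push some size to its target, so 124 + 1 = 125.

125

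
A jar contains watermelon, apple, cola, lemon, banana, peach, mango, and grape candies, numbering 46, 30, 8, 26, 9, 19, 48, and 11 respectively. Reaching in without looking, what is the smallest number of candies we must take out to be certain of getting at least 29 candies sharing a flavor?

158

In the worst case we take at most 28 of each flavor, but all 8 cola, all 26 lemon, all 9 banana, all 19 peach, and all 11 grape (fewer than 28), giving 28 + 28 + 8 + 26 + 9 + 19 + 28 + 11 = 157.
One more candy then forces some flavor to 29, so 157 + 1 = 158.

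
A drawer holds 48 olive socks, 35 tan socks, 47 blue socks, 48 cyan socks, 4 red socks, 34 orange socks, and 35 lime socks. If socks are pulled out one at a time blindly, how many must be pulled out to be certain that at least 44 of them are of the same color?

238

Treat the 7 colors as pigeonholes.
In the worst case we take at most 43 of each color, but all 35 tan, all 4 red, all 34 orange, and all 35 lime (fewer than 43), giving 43 + 35 + 43 + 43 + 4 + 34 + 35 = 237.
One more sock then forces some color to 44, so 237 + 1 = 238.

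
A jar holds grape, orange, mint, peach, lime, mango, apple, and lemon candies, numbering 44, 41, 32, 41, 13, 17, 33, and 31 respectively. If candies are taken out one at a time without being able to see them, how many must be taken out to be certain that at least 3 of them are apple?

The worst case draws every non-apple candy first: 44 + 41 + 32 + 41 + 13 + 17 + 31 = 219.
The next 3 draws are then forced to be apple, giving 219 + 3 = 222.

222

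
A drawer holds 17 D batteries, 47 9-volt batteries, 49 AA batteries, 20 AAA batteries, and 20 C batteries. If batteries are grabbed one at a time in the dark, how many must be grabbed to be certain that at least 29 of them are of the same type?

114

Treat the 5 types as pigeonholes.
In the worst case we take at most 28 of each type, but all 17 D, all 20 AAA, and all 20 C (fewer than 28), giving 17 + 28 + 28 + 20 + 20 = 113.
One more battery then forces some type to 29, so 113 + 1 = 114.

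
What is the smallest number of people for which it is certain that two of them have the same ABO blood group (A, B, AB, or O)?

5

There are 4 ABO blood groups acting as pigeonholes.
With 4 people we could place one in each, avoiding any repeat.
One more forces some class to hold 2, so 4 + 1 = 5.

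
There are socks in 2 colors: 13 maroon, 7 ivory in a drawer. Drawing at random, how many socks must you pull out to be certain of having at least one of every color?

14

The hardest color to obtain is ivory: we could draw every other sock first — 20 − 7 = 13 socks — without a single ivory one.
The next draw must be ivory, so 13 + 1 = 14.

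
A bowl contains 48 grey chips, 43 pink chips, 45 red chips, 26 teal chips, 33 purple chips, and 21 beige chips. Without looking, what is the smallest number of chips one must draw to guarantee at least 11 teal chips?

201

To avoid teal chips as long as possible, exhaust the other 5 colors first.
The worst case draws every non-teal chip first: 48 + 43 + 45 + 33 + 21 = 190.
The next 11 draws are then forced to be teal, giving 190 + 11 = 201.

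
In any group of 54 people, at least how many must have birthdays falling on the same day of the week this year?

If each of the 7 days of the week held at most 7, the total would be at most 7 × 7 = 49 < 54, a contradiction.
So at least one holds ⌈54/7⌉ = 8.

8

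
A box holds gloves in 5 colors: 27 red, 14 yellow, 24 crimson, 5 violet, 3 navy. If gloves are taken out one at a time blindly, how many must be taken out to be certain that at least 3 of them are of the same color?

11

The worst case takes 2 gloves of each color without reaching 3 of any: 5 × 2 = 10.
The next glove must bring some color to 3, so 10 + 1 = 11.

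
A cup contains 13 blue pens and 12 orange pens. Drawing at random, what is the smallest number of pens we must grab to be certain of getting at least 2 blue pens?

14

The worst case draws every non-blue pen first: 12.
The next 2 draws are then forced to be blue, giving 12 + 2 = 14.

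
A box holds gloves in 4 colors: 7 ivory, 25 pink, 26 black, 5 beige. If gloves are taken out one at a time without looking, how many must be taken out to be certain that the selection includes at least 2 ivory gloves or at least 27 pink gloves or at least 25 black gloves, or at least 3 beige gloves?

The worst case stops just short of every target: 1 ivory, all 25 pink, 24 black, 2 beige — 1 + 25 + 24 + 2 = 52 gloves.
One more glove must push some color to its target, so 52 + 1 = 53.

53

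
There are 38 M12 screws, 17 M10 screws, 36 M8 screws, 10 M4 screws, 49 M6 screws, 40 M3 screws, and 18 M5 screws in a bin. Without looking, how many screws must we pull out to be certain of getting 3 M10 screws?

194

The worst case draws every non-M10 screw first: 38 + 36 + 10 + 49 + 40 + 18 = 191.
The next 3 draws are then forced to be M10, giving 191 + 3 = 194.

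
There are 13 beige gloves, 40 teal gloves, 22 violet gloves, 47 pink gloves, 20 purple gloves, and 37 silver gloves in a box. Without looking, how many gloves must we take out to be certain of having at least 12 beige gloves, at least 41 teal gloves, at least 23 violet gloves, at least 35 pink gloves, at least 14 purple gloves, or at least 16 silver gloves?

136

Each of the 6 colors has its own threshold; avoid all of them simultaneously.
The worst case stops just short of every target: 11 beige, 40 teal, 22 violet, 34 pink, 13 purple, 15 silver — 11 + 40 + 22 + 34 + 13 + 15 = 135 gloves.
One more glove must push some color to its target, so 135 + 1 = 136.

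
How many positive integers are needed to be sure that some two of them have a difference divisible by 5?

6

Two integers differ by a multiple of 5 exactly when they share a remainder mod 5.
There are 5 residue classes mod 5, so 5 integers can all lie in distinct classes.
One more integer must repeat a residue, giving a difference divisible by 5. So n = 5 + 1 = 6.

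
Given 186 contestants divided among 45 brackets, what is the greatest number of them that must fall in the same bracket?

If each of the 45 brackets held at most 4, the total would be at most 45 × 4 = 180 < 186, a contradiction.
So at least one holds ⌈186/45⌉ = 5.

5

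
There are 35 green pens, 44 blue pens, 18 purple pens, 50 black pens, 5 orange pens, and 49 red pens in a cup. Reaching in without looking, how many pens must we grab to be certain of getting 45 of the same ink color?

191

In the worst case we take at most 44 of each ink color, but all 35 green, all 18 purple, and all 5 orange (fewer than 44), giving 35 + 44 + 18 + 44 + 5 + 44 = 190.
One more pen then forces some ink color to 45, so 190 + 1 = 191.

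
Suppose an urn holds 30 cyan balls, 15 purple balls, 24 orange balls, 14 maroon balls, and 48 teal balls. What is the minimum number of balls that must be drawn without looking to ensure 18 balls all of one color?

81

Treat the 5 colors as pigeonholes.
In the worst case we take at most 17 of each color, but all 15 purple and all 14 maroon (fewer than 17), giving 17 + 15 + 17 + 14 + 17 = 80.
One more ball then forces some color to 18, so 80 + 1 = 81.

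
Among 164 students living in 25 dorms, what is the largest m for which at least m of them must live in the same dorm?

7

The 164 students fall into 25 dorms.
If each of the 25 dorms held at most 6, the total would be at most 25 × 6 = 150 < 164, a contradiction.
So at least one holds ⌈164/25⌉ = 7.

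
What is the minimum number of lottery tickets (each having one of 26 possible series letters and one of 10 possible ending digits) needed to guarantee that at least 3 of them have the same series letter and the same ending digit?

521

There are 26 × 10 = 260 (series letter, ending digit) combinations acting as pigeonholes.
With 260 × 2 = 520 lottery tickets we could place exactly 2 in each, with no (series letter, ending digit) pair reaching 3.
One more forces some (series letter, ending digit) pair to hold 3, so 520 + 1 = 521.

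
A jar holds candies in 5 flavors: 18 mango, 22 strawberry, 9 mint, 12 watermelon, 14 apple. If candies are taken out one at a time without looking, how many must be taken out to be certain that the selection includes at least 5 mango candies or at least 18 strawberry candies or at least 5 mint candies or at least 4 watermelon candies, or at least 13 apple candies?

The worst case stops just short of every target: 4 mango, 17 strawberry, 4 mint, 3 watermelon, 12 apple — 4 + 17 + 4 + 3 + 12 = 40 candies.
One more candy must push some flavor to its target, so 40 + 1 = 41.

41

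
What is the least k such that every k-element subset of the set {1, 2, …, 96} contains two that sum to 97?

Partition {1, …, 96} into 48 pairs: {1,96}, {2,95}, …, {48,49}.
Choosing 48 integers — say the integers 1 through 48 — takes one from each pair and avoids the property.
Choosing 49 forces two into the same pair by pigeonhole, and those sum to 97. So 49.

49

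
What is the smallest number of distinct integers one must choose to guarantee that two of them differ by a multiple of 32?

Two integers differ by a multiple of 32 exactly when they share a remainder mod 32.
There are 32 residue classes mod 32, so 32 integers can all lie in distinct classes.
One more integer must repeat a residue, giving a difference divisible by 32. So n = 32 + 1 = 33.

33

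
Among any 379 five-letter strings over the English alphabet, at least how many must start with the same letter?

15

There are 26 possible first letters, which serve as the pigeonholes.
If each of the 26 possible first letters held at most 14, the total would be at most 26 × 14 = 364 < 379, a contradiction.
So at least one holds ⌈379/26⌉ = 15.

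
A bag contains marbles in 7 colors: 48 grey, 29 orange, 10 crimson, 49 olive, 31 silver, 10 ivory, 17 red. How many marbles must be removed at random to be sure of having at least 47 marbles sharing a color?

190

In the worst case we take at most 46 of each color, but all 29 orange, all 10 crimson, all 31 silver, all 10 ivory, and all 17 red (fewer than 46), giving 46 + 29 + 10 + 46 + 31 + 10 + 17 = 189.
One more marble then forces some color to 47, so 189 + 1 = 190.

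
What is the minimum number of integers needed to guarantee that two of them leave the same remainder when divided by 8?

There are 8 residue classes modulo 8 acting as pigeonholes.
With 8 integers we could place one in each, avoiding any repeat.
One more forces some class to hold 2, so 8 + 1 = 9.

9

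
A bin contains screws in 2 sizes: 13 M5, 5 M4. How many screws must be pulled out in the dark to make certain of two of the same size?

3

The worst case takes 1 screw of each size without reaching 2 of any: 2 × 1 = 2.
The next screw must bring some size to 2, so 2 + 1 = 3.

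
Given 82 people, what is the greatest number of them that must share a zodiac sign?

The 82 people fall into 12 zodiac signs.
If each of the 12 zodiac signs held at most 6, the total would be at most 12 × 6 = 72 < 82, a contradiction.
So at least one holds ⌈82/12⌉ = 7.

7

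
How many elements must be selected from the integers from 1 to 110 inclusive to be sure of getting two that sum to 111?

56

Partition {1, …, 110} into 55 pairs: {1,110}, {2,109}, …, {55,56}.
Choosing 55 integers — say the integers 1 through 55 — takes one from each pair and avoids the property.
Choosing 56 forces two into the same pair by pigeonhole, and those sum to 111. So 56.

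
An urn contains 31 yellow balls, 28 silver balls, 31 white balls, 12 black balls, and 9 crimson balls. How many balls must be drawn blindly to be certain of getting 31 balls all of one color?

In the worst case we take at most 30 of each color, but all 28 silver, all 12 black, and all 9 crimson (fewer than 30), giving 30 + 28 + 30 + 12 + 9 = 109.
One more ball then forces some color to 31, so 109 + 1 = 110.

110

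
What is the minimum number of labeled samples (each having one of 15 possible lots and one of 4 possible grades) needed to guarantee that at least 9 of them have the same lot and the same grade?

481

There are 15 × 4 = 60 (lot, grade) combinations acting as pigeonholes.
With 60 × 8 = 480 labeled samples we could place exactly 8 in each, with no (lot, grade) pair reaching 9.
One more forces some (lot, grade) pair to hold 9, so 480 + 1 = 481.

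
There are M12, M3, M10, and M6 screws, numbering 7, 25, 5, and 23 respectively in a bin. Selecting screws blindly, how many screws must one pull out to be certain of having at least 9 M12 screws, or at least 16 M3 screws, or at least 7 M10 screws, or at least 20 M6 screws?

47

Each of the 4 sizes has its own threshold; avoid all of them simultaneously.
The worst case stops just short of every target: all 7 M12, 15 M3, all 5 M10, 19 M6 — 7 + 15 + 5 + 19 = 46 screws.
One more screw must push some size to its target, so 46 + 1 = 47.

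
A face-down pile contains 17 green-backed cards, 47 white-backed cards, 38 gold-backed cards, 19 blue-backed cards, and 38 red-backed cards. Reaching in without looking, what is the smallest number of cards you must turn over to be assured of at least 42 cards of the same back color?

In the worst case we take at most 41 of each back color, but all 17 green-backed, all 38 gold-backed, all 19 blue-backed, and all 38 red-backed (fewer than 41), giving 17 + 41 + 38 + 19 + 38 = 153.
One more card then forces some back color to 42, so 153 + 1 = 154.

154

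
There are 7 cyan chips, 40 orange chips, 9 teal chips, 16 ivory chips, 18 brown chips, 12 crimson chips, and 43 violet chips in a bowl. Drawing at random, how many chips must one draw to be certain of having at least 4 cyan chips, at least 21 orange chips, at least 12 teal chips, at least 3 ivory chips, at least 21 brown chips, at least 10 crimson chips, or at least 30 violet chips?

91

The worst case stops just short of every target: 3 cyan, 20 orange, all 9 teal, 2 ivory, all 18 brown, 9 crimson, 29 violet — 3 + 20 + 9 + 2 + 18 + 9 + 29 = 90 chips.
One more chip must push some color to its target, so 90 + 1 = 91.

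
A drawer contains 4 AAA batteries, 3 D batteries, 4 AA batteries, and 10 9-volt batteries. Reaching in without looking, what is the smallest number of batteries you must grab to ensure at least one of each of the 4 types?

The hardest type to obtain is D: we could draw every other battery first — 21 − 3 = 18 batteries — without a single D one.
The next draw must be D, so 18 + 1 = 19.

19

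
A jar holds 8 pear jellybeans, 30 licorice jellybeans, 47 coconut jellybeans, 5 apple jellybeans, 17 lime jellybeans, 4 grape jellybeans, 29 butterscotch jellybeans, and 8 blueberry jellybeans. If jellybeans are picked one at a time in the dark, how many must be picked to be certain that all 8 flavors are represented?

The hardest flavor to obtain is grape: we could draw every other jellybean first — 148 − 4 = 144 jellybeans — without a single grape one.
The next draw must be grape, so 144 + 1 = 145.

145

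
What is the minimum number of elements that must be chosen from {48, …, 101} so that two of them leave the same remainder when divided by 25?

26

Use the pigeonhole principle on residue classes: group the integers by remainder mod 25; there are 25 residue classes, each nonempty in this range.
Choosing one from each class (25 integers) avoids any shared remainder.
One more choice must repeat a class, so two differ by a multiple of 25. Hence 25 + 1 = 26.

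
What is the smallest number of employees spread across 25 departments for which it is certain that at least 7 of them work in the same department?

There are 25 departments acting as pigeonholes.
With 25 × 6 = 150 employees we could place exactly 6 in each, with no class reaching 7.
One more forces some class to hold 7, so 150 + 1 = 151.

151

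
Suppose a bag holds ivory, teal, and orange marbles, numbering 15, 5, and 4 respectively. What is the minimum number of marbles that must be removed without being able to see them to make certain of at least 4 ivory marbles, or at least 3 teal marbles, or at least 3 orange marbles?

8

The worst case stops just short of every target: 3 ivory, 2 teal, 2 orange — 3 + 2 + 2 = 7 marbles.
One more marble must push some color to its target, so 7 + 1 = 8.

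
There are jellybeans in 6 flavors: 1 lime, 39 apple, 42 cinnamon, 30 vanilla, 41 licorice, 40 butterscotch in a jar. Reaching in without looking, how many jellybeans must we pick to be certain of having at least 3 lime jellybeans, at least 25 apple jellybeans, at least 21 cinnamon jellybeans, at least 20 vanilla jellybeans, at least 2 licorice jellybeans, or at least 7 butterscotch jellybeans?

The worst case stops just short of every target: all 1 lime, 24 apple, 20 cinnamon, 19 vanilla, 1 licorice, 6 butterscotch — 1 + 24 + 20 + 19 + 1 + 6 = 71 jellybeans.
One more jellybean must push some flavor to its target, so 71 + 1 = 72.

72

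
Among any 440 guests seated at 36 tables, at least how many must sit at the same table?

13

The 440 guests fall into 36 tables.
If each of the 36 tables held at most 12, the total would be at most 36 × 12 = 432 < 440, a contradiction.
So at least one holds ⌈440/36⌉ = 13.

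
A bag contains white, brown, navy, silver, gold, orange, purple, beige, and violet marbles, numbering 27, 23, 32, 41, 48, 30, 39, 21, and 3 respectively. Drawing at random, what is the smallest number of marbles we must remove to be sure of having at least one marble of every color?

262

The hardest color to obtain is violet: we could draw every other marble first — 264 − 3 = 261 marbles — without a single violet one.
The next draw must be violet, so 261 + 1 = 262.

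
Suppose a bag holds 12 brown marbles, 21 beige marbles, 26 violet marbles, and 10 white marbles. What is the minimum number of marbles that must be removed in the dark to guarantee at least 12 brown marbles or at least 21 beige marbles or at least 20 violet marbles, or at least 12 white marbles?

61

The worst case stops just short of every target: 11 brown, 20 beige, 19 violet, all 10 white — 11 + 20 + 19 + 10 = 60 marbles.
One more marble must push some color to its target, so 60 + 1 = 61.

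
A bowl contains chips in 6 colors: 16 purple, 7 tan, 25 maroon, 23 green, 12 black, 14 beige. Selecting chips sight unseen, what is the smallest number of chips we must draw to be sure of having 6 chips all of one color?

The worst case takes 5 chips of each color without reaching 6 of any: 6 × 5 = 30.
The next chip must bring some color to 6, so 30 + 1 = 31.

31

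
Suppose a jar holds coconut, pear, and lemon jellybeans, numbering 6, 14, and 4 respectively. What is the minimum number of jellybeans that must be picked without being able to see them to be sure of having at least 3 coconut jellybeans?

21

To avoid coconut jellybeans as long as possible, exhaust the other 2 flavors first.
The worst case draws every non-coconut jellybean first: 14 + 4 = 18.
The next 3 draws are then forced to be coconut, giving 18 + 3 = 21.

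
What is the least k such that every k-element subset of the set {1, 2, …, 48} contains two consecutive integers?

25

Partition {1, …, 48} into 24 pairs: {1,2}, {3,4}, …, {47,48}.
Choosing 24 integers — say the 24 even numbers 2, 4, …, 48 — takes one from each pair and avoids the property.
Choosing 25 forces two into the same pair by pigeonhole, and those are consecutive. So 25.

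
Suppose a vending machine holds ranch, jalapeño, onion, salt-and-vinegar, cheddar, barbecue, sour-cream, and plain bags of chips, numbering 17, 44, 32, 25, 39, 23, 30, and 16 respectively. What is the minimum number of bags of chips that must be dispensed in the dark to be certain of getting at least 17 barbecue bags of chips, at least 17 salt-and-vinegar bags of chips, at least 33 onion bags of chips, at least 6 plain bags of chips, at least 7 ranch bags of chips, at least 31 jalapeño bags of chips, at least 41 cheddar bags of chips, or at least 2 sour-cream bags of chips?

146

Each of the 8 flavors has its own threshold; avoid all of them simultaneously.
The worst case stops just short of every target: 6 ranch, 30 jalapeño, 32 onion, 16 salt-and-vinegar, all 39 cheddar, 16 barbecue, 1 sour-cream, 5 plain — 6 + 30 + 32 + 16 + 39 + 16 + 1 + 5 = 145 bags of chips.
One more bag of chips must push some flavor to its target, so 145 + 1 = 146.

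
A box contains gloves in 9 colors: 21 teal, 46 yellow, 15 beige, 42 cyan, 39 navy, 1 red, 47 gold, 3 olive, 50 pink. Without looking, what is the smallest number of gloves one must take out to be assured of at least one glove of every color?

264

The hardest color to obtain is red: we could draw every other glove first — 264 − 1 = 263 gloves — without a single red one.
The next draw must be red, so 263 + 1 = 264.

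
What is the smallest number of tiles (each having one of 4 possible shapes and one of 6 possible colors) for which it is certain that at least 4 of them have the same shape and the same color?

There are 4 × 6 = 24 (shape, color) combinations acting as pigeonholes.
With 24 × 3 = 72 tiles we could place exactly 3 in each, with no (shape, color) pair reaching 4.
One more forces some (shape, color) pair to hold 4, so 72 + 1 = 73.

73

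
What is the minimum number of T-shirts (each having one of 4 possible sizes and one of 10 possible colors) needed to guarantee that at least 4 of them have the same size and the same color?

There are 4 × 10 = 40 (size, color) combinations acting as pigeonholes.
With 40 × 3 = 120 T-shirts we could place exactly 3 in each, with no (size, color) pair reaching 4.
One more forces some (size, color) pair to hold 4, so 120 + 1 = 121.

121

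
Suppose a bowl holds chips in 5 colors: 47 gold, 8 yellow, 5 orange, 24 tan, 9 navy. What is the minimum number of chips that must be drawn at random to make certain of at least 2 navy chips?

To avoid navy chips as long as possible, exhaust the other 4 colors first.
The worst case draws every non-navy chip first: 47 + 8 + 5 + 24 = 84.
The next 2 draws are then forced to be navy, giving 84 + 2 = 86.

86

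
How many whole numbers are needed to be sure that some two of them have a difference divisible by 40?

Use the pigeonhole principle on residue classes: two integers differ by a multiple of 40 exactly when they share a remainder mod 40.
There are 40 residue classes mod 40, so 40 integers can all lie in distinct classes.
One more integer must repeat a residue, giving a difference divisible by 40. So n = 40 + 1 = 41.

41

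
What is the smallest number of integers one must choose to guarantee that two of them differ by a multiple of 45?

Use the pigeonhole principle on residue classes: two integers differ by a multiple of 45 exactly when they share a remainder mod 45.
There are 45 residue classes mod 45, so 45 integers can all lie in distinct classes.
One more integer must repeat a residue, giving a difference divisible by 45. So n = 45 + 1 = 46.

46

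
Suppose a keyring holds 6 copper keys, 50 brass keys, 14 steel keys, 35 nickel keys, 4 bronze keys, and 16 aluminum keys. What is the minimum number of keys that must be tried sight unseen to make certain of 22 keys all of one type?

83

Treat the 6 types as pigeonholes.
In the worst case we take at most 21 of each type, but all 6 copper, all 14 steel, all 4 bronze, and all 16 aluminum (fewer than 21), giving 6 + 21 + 14 + 21 + 4 + 16 = 82.
One more key then forces some type to 22, so 82 + 1 = 83.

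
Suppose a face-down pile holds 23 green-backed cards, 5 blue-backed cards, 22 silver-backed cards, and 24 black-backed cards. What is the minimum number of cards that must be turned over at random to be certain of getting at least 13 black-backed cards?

To avoid black-backed cards as long as possible, exhaust the other 3 back colors first.
The worst case draws every non-black-backed card first: 23 + 5 + 22 = 50.
The next 13 draws are then forced to be black-backed, giving 50 + 13 = 63.

63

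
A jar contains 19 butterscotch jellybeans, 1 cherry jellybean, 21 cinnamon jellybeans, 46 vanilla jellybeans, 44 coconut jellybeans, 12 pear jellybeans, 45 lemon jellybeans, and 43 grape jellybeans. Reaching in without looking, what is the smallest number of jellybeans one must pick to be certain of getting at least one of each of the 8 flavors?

The hardest flavor to obtain is cherry: we could draw every other jellybean first — 231 − 1 = 230 jellybeans — without a single cherry one.
The next draw must be cherry, so 230 + 1 = 231.

231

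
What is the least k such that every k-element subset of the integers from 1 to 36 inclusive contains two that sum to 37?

19

Partition {1, …, 36} into 18 pairs: {1,36}, {2,35}, …, {18,19}.
Choosing 18 integers — say the integers 1 through 18 — takes one from each pair and avoids the property.
Choosing 19 forces two into the same pair by pigeonhole, and those sum to 37. So 19.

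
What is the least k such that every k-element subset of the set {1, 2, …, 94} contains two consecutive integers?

Partition {1, …, 94} into 47 pairs: {1,2}, {3,4}, …, {93,94}.
Choosing 47 integers — say the 47 even numbers 2, 4, …, 94 — takes one from each pair and avoids the property.
Choosing 48 forces two into the same pair by pigeonhole, and those are consecutive. So 48.

48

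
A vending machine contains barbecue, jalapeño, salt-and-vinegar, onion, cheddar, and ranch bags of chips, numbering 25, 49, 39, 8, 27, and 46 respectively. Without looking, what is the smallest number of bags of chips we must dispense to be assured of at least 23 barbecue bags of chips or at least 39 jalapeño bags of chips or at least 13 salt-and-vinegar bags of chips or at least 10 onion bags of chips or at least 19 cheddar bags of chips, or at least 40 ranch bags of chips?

The worst case stops just short of every target: 22 barbecue, 38 jalapeño, 12 salt-and-vinegar, all 8 onion, 18 cheddar, 39 ranch — 22 + 38 + 12 + 8 + 18 + 39 = 137 bags of chips.
One more bag of chips must push some flavor to its target, so 137 + 1 = 138.

138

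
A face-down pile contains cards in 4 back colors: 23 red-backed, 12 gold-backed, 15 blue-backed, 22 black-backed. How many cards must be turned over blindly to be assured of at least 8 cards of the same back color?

29

Treat the 4 back colors as pigeonholes.
The worst case takes 7 cards of each back color without reaching 8 of any: 4 × 7 = 28.
The next card must bring some back color to 8, so 28 + 1 = 29.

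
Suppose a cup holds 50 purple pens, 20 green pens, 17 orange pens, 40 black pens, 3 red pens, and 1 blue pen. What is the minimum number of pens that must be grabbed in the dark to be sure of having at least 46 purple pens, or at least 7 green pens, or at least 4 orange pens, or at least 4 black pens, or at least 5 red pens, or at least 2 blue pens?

62

The worst case stops just short of every target: 45 purple, 6 green, 3 orange, 3 black, all 3 red, 1 blue — 45 + 6 + 3 + 3 + 3 + 1 = 61 pens.
One more pen must push some ink color to its target, so 61 + 1 = 62.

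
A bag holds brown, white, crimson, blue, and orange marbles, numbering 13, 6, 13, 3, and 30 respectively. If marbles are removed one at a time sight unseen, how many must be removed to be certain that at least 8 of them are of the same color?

In the worst case we take at most 7 of each color, but all 6 white and all 3 blue (fewer than 7), giving 7 + 6 + 7 + 3 + 7 = 30.
One more marble then forces some color to 8, so 30 + 1 = 31.

31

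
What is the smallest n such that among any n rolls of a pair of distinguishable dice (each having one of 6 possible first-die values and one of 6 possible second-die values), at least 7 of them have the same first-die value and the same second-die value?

217

There are 6 × 6 = 36 (first-die value, second-die value) combinations acting as pigeonholes.
With 36 × 6 = 216 rolls of a pair of distinguishable dice we could place exactly 6 in each, with no (first-die value, second-die value) pair reaching 7.
One more forces some (first-die value, second-die value) pair to hold 7, so 216 + 1 = 217.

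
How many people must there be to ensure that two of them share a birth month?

There are 12 months of the year acting as pigeonholes.
With 12 people we could place one in each, avoiding any repeat.
One more forces some class to hold 2, so 12 + 1 = 13.

13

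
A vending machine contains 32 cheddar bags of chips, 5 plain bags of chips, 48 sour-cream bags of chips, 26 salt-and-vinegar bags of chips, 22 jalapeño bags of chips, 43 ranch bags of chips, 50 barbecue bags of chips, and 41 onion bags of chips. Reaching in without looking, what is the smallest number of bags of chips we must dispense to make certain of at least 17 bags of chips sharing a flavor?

In the worst case we take at most 16 of each flavor, but all 5 plain (fewer than 16), giving 16 + 5 + 16 + 16 + 16 + 16 + 16 + 16 = 117.
One more bag of chips then forces some flavor to 17, so 117 + 1 = 118.

118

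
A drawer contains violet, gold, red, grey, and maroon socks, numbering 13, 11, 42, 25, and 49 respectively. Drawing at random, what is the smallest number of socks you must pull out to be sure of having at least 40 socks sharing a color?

128

In the worst case we take at most 39 of each color, but all 13 violet, all 11 gold, and all 25 grey (fewer than 39), giving 13 + 11 + 39 + 25 + 39 = 127.
One more sock then forces some color to 40, so 127 + 1 = 128.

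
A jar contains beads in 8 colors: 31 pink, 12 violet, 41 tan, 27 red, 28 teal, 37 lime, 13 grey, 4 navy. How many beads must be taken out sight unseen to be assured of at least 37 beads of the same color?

188

In the worst case we take at most 36 of each color, but all 31 pink, all 12 violet, all 27 red, all 28 teal, all 13 grey, and all 4 navy (fewer than 36), giving 31 + 12 + 36 + 27 + 28 + 36 + 13 + 4 = 187.
One more bead then forces some color to 37, so 187 + 1 = 188.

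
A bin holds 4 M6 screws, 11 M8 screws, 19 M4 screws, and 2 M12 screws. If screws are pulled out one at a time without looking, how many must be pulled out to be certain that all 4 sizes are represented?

The hardest size to obtain is M12: we could draw every other screw first — 36 − 2 = 34 screws — without a single M12 one.
The next draw must be M12, so 34 + 1 = 35.

35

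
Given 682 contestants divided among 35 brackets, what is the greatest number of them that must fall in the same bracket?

The 682 contestants fall into 35 brackets.
If each of the 35 brackets held at most 19, the total would be at most 35 × 19 = 665 < 682, a contradiction.
So at least one holds ⌈682/35⌉ = 20.

20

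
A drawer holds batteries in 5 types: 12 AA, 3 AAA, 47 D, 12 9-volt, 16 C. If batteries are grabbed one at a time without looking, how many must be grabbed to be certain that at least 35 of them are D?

The worst case draws every non-D battery first: 12 + 3 + 12 + 16 = 43.
The next 35 draws are then forced to be D, giving 43 + 35 = 78.

78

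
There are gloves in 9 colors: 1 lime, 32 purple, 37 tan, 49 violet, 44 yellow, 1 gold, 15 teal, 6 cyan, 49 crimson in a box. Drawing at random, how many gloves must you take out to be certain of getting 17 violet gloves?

The worst case draws every non-violet glove first: 1 + 32 + 37 + 44 + 1 + 15 + 6 + 49 = 185.
The next 17 draws are then forced to be violet, giving 185 + 17 = 202.

202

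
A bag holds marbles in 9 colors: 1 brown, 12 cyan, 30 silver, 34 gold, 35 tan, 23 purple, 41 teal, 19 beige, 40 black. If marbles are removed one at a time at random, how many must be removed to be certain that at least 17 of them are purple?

229

The worst case draws every non-purple marble first: 1 + 12 + 30 + 34 + 35 + 41 + 19 + 40 = 212.
The next 17 draws are then forced to be purple, giving 212 + 17 = 229.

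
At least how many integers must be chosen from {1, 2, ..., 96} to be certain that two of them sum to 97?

Partition {1, …, 96} into 48 pairs: {1,96}, {2,95}, …, {48,49}.
Choosing 48 integers — say the integers 1 through 48 — takes one from each pair and avoids the property.
Choosing 49 forces two into the same pair by pigeonhole, and those sum to 97. So 49.

49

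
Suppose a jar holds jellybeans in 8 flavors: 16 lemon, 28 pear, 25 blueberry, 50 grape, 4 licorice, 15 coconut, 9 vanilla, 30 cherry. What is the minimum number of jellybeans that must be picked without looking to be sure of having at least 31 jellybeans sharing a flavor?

In the worst case we take at most 30 of each flavor, but all 16 lemon, all 28 pear, all 25 blueberry, all 4 licorice, all 15 coconut, and all 9 vanilla (fewer than 30), giving 16 + 28 + 25 + 30 + 4 + 15 + 9 + 30 = 157.
One more jellybean then forces some flavor to 31, so 157 + 1 = 158.

158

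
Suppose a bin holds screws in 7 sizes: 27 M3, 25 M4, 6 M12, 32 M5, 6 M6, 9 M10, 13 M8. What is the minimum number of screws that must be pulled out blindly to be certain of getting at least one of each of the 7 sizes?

The hardest size to obtain is M12: we could draw every other screw first — 118 − 6 = 112 screws — without a single M12 one.
The next draw must be M12, so 112 + 1 = 113.

113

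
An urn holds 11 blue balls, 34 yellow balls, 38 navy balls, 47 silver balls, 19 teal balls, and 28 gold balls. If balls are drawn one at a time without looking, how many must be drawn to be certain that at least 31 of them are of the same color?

149

Treat the 6 colors as pigeonholes.
In the worst case we take at most 30 of each color, but all 11 blue, all 19 teal, and all 28 gold (fewer than 30), giving 11 + 30 + 30 + 30 + 19 + 28 = 148.
One more ball then forces some color to 31, so 148 + 1 = 149.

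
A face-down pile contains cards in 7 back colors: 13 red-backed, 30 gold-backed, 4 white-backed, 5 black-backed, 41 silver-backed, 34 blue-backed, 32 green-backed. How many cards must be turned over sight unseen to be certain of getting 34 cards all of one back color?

151

Treat the 7 back colors as pigeonholes.
In the worst case we take at most 33 of each back color, but all 13 red-backed, all 30 gold-backed, all 4 white-backed, all 5 black-backed, and all 32 green-backed (fewer than 33), giving 13 + 30 + 4 + 5 + 33 + 33 + 32 = 150.
One more card then forces some back color to 34, so 150 + 1 = 151.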